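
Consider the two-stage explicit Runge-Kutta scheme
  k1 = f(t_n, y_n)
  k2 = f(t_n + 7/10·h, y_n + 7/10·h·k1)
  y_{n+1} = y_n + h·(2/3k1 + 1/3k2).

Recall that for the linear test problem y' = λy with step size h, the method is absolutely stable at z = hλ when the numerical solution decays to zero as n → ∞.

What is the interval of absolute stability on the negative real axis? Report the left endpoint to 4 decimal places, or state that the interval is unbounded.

On y'=λy, z=hλ:
  k1=λy_n ⇒ h·k1=z·y_n;  k2=λ(1+7/10z)y_n ⇒ h·k2=z(1+7/10z)y_n
  y_{n+1}/y_n = 1 + 2/3z + 1/3z(1+7/10z) = 1 + z + 7/30z²
  Hence R(z) = 1 + z + 7/30z².

Solve |R(x)|<1 on ℝ⁻.
x=-0.56: |R|=0.5132
R=1: x+7/30x²=0 ⇒ x=−30/7=-4.2857; min R=1−1/(4·7/30)=-0.0714>−1
Confirm numerically:
  x=-3.733: |R|=0.51857 <1
  x=-2.031: |R|=0.06851 <1
  x=-2.003: |R|=0.06686 <1
  x=-4.860: |R|=1.65124 >1
  x=-4.819: |R|=1.59964 >1
  x=-4.653: |R|=1.39876 >1
So |R|<1 on (-4.2857, 0).

(-4.2857, 0).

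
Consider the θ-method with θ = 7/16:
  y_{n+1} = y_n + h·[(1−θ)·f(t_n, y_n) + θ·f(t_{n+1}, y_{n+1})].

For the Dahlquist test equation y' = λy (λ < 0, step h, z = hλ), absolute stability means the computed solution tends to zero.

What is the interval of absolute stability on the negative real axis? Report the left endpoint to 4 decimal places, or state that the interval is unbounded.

Test eqn y'=λy, z=hλ:
  y_{n+1} = y_n + z·[9/16·y_n + 7/16·y_{n+1}] ⇒ (1 − 7/16z)y_{n+1} = (1 + 9/16z)y_n
  R(z) = (1 + 9/16z)/(1 − 7/16z).

Need |R(x)|<1, x<0.
x=-0.37: |R|=0.6815
R=−1: 1+9/16x = −1+7/16x ⇒ -1/8x=2 ⇒ x=2/(-1/8)=-16.0000
Confirm numerically:
  x=-12.242: |R|=0.92609 <1
  x=-11.967: |R|=0.91915 <1
  x=-8.461: |R|=0.79957 <1
  x=-16.573: |R|=1.00868 >1
  x=-16.056: |R|=1.00087 >1
Stable set (-16.0000, 0).

(-16.0000, 0).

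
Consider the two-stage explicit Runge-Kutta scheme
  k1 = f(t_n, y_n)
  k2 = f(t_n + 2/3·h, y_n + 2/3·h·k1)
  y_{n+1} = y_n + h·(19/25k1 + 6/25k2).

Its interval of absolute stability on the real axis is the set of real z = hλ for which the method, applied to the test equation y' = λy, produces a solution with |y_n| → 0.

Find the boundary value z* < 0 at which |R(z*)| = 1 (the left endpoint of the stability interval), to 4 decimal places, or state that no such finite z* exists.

Test eqn y'=λy, z=hλ:
  k1=λy_n ⇒ h·k1=z·y_n;  k2=λ(1+2/3z)y_n ⇒ h·k2=z(1+2/3z)y_n
  y_{n+1}/y_n = 1 + 19/25z + 6/25z(1+2/3z) = 1 + z + 4/25z²
  ⇒ R(z) = 1 + z + 4/25z².

Boundary: |R(x)|=1, x<0.
x=-0.93: |R|=0.2084
R=1: x+4/25x²=0 ⇒ x=−25/4=-6.2500; min R=1−1/(4·4/25)=-0.5625>−1
Confirm numerically:
  x=-5.843: |R|=0.61950 <1
  x=-4.988: |R|=0.00718 <1
  x=-4.537: |R|=0.24350 <1
  x=-4.415: |R|=0.29624 <1
  x=-6.778: |R|=1.57261 >1
  x=-6.596: |R|=1.36515 >1
  x=-6.326: |R|=1.07692 >1
So |R|<1 on (-6.2500, 0).

left endpoint -6.2500.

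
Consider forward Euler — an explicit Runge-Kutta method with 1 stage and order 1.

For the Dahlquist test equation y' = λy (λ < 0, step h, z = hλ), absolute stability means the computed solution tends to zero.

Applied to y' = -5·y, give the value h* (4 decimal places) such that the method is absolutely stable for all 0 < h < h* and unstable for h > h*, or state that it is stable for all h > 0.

With y'=λy (z=hλ):
  order 1, 1-stage ⇒ R(z)=1+z
  (e.g. R(-1.76)=-0.76000, |R|=0.76000)

Boundary: |R(x)|=1, x<0.
x=-1.76: |R|=0.7600
|R(-2.24)|=1.2400 |R(-2.06)|=1.0600 |R(-1.72)|=0.7200
Bisect:
  x_lo=-2.3964 |R|=1.3964  x_hi=-0.0583 |R|=0.9417
  mid=-1.22736 |R|=0.22736 →hi
  mid=-1.81190 |R|=0.81190 →hi
  mid=-2.10416 |R|=1.10416 →lo
  mid=-1.95803 |R|=0.95803 →hi
  mid=-2.03110 |R|=1.03110 →lo
  mid=-1.99456 |R|=0.99456 →hi
  mid=-2.01283 |R|=1.01283 →lo
  mid=-2.00370 |R|=1.00370 →lo
  mid=-1.99913 |R|=0.99913 →hi
  ...
  [-2.00013,-1.99999] ⇒ x*=-2.0000
Stable set (-2.0000, 0).

(-2.0000,0); λ=-5 ⇒ h* = 0.4000.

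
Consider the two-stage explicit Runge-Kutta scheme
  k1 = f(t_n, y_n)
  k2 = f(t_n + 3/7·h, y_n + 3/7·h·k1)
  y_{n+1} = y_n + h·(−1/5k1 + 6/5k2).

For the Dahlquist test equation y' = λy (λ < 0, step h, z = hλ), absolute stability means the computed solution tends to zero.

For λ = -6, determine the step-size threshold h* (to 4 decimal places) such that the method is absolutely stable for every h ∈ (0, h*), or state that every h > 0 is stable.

(-1.9444,0); λ=-6 ⇒ h* = (35/18)/6 = 0.3241.

With y'=λy (z=hλ):
  k1=λy_n ⇒ h·k1=z·y_n;  k2=λ(1+3/7z)y_n ⇒ h·k2=z(1+3/7z)y_n
  y_{n+1}/y_n = 1 − 1/5z + 6/5z(1+3/7z) = 1 + z + 18/35z²
  Hence R(z) = 1 + z + 18/35z².

Solve |R(x)|<1 on ℝ⁻.
x=-1.36: |R|=0.5912
R=1: x+18/35x²=0 ⇒ x=−35/18=-1.9444; min R=1−1/(4·18/35)=0.5139>−1
Confirm numerically:
  x=-1.895: |R|=0.95181 <1
  x=-1.821: |R|=0.88439 <1
  x=-1.554: |R|=0.68796 <1
  x=-2.341: |R|=1.47743 >1
  x=-2.302: |R|=1.42330 >1
  x=-2.088: |R|=1.15415 >1
Interval (-1.9444, 0).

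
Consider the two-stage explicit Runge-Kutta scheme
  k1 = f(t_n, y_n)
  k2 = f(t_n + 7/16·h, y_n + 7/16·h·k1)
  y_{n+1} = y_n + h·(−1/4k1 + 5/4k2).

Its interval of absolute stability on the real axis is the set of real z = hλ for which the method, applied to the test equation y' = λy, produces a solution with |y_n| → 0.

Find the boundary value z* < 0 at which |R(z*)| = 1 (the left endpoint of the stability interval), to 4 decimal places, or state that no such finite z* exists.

On y'=λy, z=hλ:
  k1=λy_n ⇒ h·k1=z·y_n;  k2=λ(1+7/16z)y_n ⇒ h·k2=z(1+7/16z)y_n
  y_{n+1}/y_n = 1 − 1/4z + 5/4z(1+7/16z) = 1 + z + 35/64z²
  ⇒ R(z) = 1 + z + 35/64z².

Find x<0 with |R(x)|<1.
x=-0.79: |R|=0.5513
R=1: x+35/64x²=0 ⇒ x=−64/35=-1.8286; min R=1−1/(4·35/64)=0.5429>−1
Confirm numerically:
  x=-1.708: |R|=0.88738 <1
  x=-1.614: |R|=0.81061 <1
  x=-1.388: |R|=0.66558 <1
  x=-1.069: |R|=0.55595 <1
  x=-2.238: |R|=1.50110 >1
  x=-2.221: |R|=1.47665 >1
So |R|<1 on (-1.8286, 0).

z* = -1.8286.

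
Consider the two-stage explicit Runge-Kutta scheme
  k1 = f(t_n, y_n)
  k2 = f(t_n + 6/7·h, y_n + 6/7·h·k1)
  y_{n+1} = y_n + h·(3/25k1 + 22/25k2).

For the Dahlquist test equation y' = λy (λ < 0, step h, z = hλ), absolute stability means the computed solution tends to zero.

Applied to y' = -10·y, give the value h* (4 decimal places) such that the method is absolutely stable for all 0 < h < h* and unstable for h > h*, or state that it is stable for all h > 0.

Set f=λy, z=hλ:
  k1=λy_n ⇒ h·k1=z·y_n;  k2=λ(1+6/7z)y_n ⇒ h·k2=z(1+6/7z)y_n
  y_{n+1}/y_n = 1 + 3/25z + 22/25z(1+6/7z) = 1 + z + 132/175z²
  ⇒ R(z) = 1 + z + 132/175z².

Solve |R(x)|<1 on ℝ⁻.
x=-0.84: |R|=0.6922
R=1: x+132/175x²=0 ⇒ x=−175/132=-1.3258; min R=1−1/(4·132/175)=0.6686>−1
Confirm numerically:
  x=-1.122: |R|=0.82756 <1
  x=-1.013: |R|=0.76102 <1
  x=-0.926: |R|=0.72078 <1
  x=-0.532: |R|=0.68148 <1
  x=-1.504: |R|=1.20221 >1
  x=-1.422: |R|=1.10323 >1
Stable set (-1.3258, 0).

(-1.3258,0); λ=-10 ⇒ h* = (175/132)/10 = 0.1326.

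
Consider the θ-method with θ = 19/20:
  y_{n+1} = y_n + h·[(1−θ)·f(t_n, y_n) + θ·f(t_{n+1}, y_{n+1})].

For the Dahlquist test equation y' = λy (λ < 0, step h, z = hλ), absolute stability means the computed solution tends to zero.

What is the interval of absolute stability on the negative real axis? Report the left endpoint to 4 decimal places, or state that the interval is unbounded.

On y'=λy, z=hλ:
  y_{n+1} = y_n + z·[1/20·y_n + 19/20·y_{n+1}] ⇒ (1 − 19/20z)y_{n+1} = (1 + 1/20z)y_n
  Hence R(z) = (1 + 1/20z)/(1 − 19/20z).

Find x<0 with |R(x)|<1.
x=-0.6: |R|=0.6178
x=-2: |R|=0.3103
x=-10: |R|=0.0476
x=-100: |R|=0.0417
θ=19/20≥1/2 ⇒ |1+1/20x|<|1−19/20x| ∀x<0 ⇒ interval (−∞,0).

unbounded; (−∞, 0).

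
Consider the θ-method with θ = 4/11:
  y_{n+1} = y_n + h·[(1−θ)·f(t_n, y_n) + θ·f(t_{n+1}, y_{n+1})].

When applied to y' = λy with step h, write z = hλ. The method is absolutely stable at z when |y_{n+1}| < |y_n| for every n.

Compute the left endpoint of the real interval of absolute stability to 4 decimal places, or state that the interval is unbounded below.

With y'=λy (z=hλ):
  y_{n+1} = y_n + z·[7/11·y_n + 4/11·y_{n+1}] ⇒ (1 − 4/11z)y_{n+1} = (1 + 7/11z)y_n
  ⇒ R(z) = (1 + 7/11z)/(1 − 4/11z).

Solve |R(x)|<1 on ℝ⁻.
x=-1.22: |R|=0.1549
R=−1: 1+7/11x = −1+4/11x ⇒ -3/11x=2 ⇒ x=2/(-3/11)=-7.3333
Confirm numerically:
  x=-7.058: |R|=0.97895 <1
  x=-6.302: |R|=0.91455 <1
  x=-4.796: |R|=0.74781 <1
  x=-4.524: |R|=0.71034 <1
  x=-7.797: |R|=1.03297 >1
  x=-7.621: |R|=1.02080 >1
  x=-7.615: |R|=1.02038 >1
Interval (-7.3333, 0).

z* = -7.3333.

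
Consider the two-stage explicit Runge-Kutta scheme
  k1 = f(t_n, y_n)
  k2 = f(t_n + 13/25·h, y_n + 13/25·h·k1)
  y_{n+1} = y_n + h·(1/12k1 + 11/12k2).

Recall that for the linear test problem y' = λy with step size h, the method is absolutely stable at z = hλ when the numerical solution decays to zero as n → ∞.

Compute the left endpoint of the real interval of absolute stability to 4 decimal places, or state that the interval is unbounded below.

z* = -2.0979.

On y'=λy, z=hλ:
  k1=λy_n ⇒ h·k1=z·y_n;  k2=λ(1+13/25z)y_n ⇒ h·k2=z(1+13/25z)y_n
  y_{n+1}/y_n = 1 + 1/12z + 11/12z(1+13/25z) = 1 + z + 143/300z²
  so R(z) = 1 + z + 143/300z².

Boundary: |R(x)|=1, x<0.
x=-0.32: |R|=0.7288
R=1: x+143/300x²=0 ⇒ x=−300/143=-2.0979; min R=1−1/(4·143/300)=0.4755>−1
Confirm numerically:
  x=-2.014: |R|=0.91945 <1
  x=-1.755: |R|=0.71315 <1
  x=-1.240: |R|=0.49292 <1
  x=-2.507: |R|=1.48887 >1
  x=-2.449: |R|=1.40986 >1
  x=-2.151: |R|=1.05444 >1
Stable set (-2.0979, 0).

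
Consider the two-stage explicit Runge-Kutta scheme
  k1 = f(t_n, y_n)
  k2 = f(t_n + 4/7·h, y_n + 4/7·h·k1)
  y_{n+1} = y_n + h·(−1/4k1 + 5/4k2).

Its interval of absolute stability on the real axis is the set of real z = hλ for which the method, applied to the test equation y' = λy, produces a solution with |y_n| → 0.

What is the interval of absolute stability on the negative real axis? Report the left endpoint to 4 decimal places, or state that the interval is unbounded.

z∈(-1.4000,0).

With y'=λy (z=hλ):
  k1=λy_n ⇒ h·k1=z·y_n;  k2=λ(1+4/7z)y_n ⇒ h·k2=z(1+4/7z)y_n
  y_{n+1}/y_n = 1 − 1/4z + 5/4z(1+4/7z) = 1 + z + 5/7z²
  so R(z) = 1 + z + 5/7z².

Need |R(x)|<1, x<0.
x=-1.69: |R|=1.3501
R=1: x+5/7x²=0 ⇒ x=−7/5=-1.4000; min R=1−1/(4·5/7)=0.6500>−1
Confirm numerically:
  x=-1.247: |R|=0.86372 <1
  x=-1.037: |R|=0.73112 <1
  x=-0.865: |R|=0.66945 <1
  x=-1.779: |R|=1.48160 >1
  x=-1.581: |R|=1.20440 >1
Stable set (-1.4000, 0).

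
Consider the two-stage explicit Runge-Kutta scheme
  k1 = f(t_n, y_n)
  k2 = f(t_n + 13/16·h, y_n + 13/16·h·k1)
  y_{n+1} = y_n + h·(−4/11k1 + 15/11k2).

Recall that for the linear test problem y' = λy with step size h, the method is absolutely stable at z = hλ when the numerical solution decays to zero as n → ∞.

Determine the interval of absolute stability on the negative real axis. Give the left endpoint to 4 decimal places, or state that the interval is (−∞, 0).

Set f=λy, z=hλ:
  k1=λy_n ⇒ h·k1=z·y_n;  k2=λ(1+13/16z)y_n ⇒ h·k2=z(1+13/16z)y_n
  y_{n+1}/y_n = 1 − 4/11z + 15/11z(1+13/16z) = 1 + z + 195/176z²
  ⇒ R(z) = 1 + z + 195/176z².

Need |R(x)|<1, x<0.
x=-0.46: |R|=0.7744
R=1: x+195/176x²=0 ⇒ x=−176/195=-0.9026; min R=1−1/(4·195/176)=0.7744>−1
Confirm numerically:
  x=-0.708: |R|=0.84738 <1
  x=-0.678: |R|=0.83131 <1
  x=-0.615: |R|=0.80406 <1
  x=-0.428: |R|=0.77496 <1
  x=-1.475: |R|=1.93549 >1
  x=-1.360: |R|=1.68927 >1
Stable set (-0.9026, 0).

z∈(-0.9026,0).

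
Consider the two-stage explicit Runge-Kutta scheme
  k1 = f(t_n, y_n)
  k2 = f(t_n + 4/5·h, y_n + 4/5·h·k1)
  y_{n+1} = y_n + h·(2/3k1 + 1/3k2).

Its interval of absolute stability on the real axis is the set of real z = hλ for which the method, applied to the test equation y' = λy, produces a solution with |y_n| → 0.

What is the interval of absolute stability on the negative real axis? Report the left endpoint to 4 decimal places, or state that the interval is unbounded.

(-3.7500, 0).

On y'=λy, z=hλ:
  k1=λy_n ⇒ h·k1=z·y_n;  k2=λ(1+4/5z)y_n ⇒ h·k2=z(1+4/5z)y_n
  y_{n+1}/y_n = 1 + 2/3z + 1/3z(1+4/5z) = 1 + z + 4/15z²
  ⇒ R(z) = 1 + z + 4/15z².

Find x<0 with |R(x)|<1.
x=-0.63: |R|=0.4758
R=1: x+4/15x²=0 ⇒ x=−15/4=-3.7500; min R=1−1/(4·4/15)=0.0625>−1
Confirm numerically:
  x=-3.651: |R|=0.90361 <1
  x=-3.499: |R|=0.76580 <1
  x=-3.190: |R|=0.52363 <1
  x=-2.603: |R|=0.20383 <1
  x=-4.158: |R|=1.45239 >1
  x=-4.135: |R|=1.42453 >1
  x=-4.089: |R|=1.36965 >1
So |R|<1 on (-3.7500, 0).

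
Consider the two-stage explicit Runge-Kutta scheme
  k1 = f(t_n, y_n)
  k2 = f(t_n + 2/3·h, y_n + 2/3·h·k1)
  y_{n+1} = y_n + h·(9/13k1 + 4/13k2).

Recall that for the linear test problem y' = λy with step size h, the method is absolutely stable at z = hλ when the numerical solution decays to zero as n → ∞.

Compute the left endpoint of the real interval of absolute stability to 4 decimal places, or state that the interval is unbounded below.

Test eqn y'=λy, z=hλ:
  k1=λy_n ⇒ h·k1=z·y_n;  k2=λ(1+2/3z)y_n ⇒ h·k2=z(1+2/3z)y_n
  y_{n+1}/y_n = 1 + 9/13z + 4/13z(1+2/3z) = 1 + z + 8/39z²
  ⇒ R(z) = 1 + z + 8/39z².

Need |R(x)|<1, x<0.
x=-1.2: |R|=0.0954
R=1: x+8/39x²=0 ⇒ x=−39/8=-4.8750; min R=1−1/(4·8/39)=-0.2188>−1
Confirm numerically:
  x=-3.304: |R|=0.06474 <1
  x=-2.960: |R|=0.16275 <1
  x=-2.662: |R|=0.20841 <1
  x=-4.935: |R|=1.06074 >1
  x=-4.930: |R|=1.05562 >1
  x=-4.902: |R|=1.02715 >1
Stable set (-4.8750, 0).

left endpoint -4.8750.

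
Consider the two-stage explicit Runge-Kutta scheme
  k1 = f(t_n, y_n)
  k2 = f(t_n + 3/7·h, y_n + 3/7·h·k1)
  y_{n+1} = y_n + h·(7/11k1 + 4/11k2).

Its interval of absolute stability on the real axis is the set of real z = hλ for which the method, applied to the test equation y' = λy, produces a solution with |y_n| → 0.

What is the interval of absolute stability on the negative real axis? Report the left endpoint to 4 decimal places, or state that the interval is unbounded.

Set f=λy, z=hλ:
  k1=λy_n ⇒ h·k1=z·y_n;  k2=λ(1+3/7z)y_n ⇒ h·k2=z(1+3/7z)y_n
  y_{n+1}/y_n = 1 + 7/11z + 4/11z(1+3/7z) = 1 + z + 12/77z²
  Hence R(z) = 1 + z + 12/77z².

Solve |R(x)|<1 on ℝ⁻.
x=-1.3: |R|=0.0366
R=1: x+12/77x²=0 ⇒ x=−77/12=-6.4167; min R=1−1/(4·12/77)=-0.6042>−1
Confirm numerically:
  x=-4.935: |R|=0.13954 <1
  x=-4.499: |R|=0.34456 <1
  x=-3.958: |R|=0.51658 <1
  x=-6.836: |R|=1.44674 >1
  x=-6.721: |R|=1.31877 >1
So |R|<1 on (-6.4167, 0).

z∈(-6.4167,0).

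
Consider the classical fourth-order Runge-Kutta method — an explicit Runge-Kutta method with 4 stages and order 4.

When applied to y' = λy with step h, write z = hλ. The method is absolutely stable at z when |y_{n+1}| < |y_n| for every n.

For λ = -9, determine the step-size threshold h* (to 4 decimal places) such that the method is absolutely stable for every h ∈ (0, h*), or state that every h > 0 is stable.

With y'=λy (z=hλ):
  order 4, 4-stage ⇒ R(z)=1+z+z^2/2+z^3/6+z^4/24
  (e.g. R(-0.76)=0.46954, |R|=0.46954)

Find x<0 with |R(x)|<1.
x=-0.76: |R|=0.4695
|R(-2.3)|=0.4832 |R(-0.69)|=0.5027
Bisect:
  x_lo=-3.1049 |R|=1.5989  x_hi=-0.0589 |R|=0.9428
  mid=-1.58189 |R|=0.27046 →hi
  mid=-2.34339 |R|=0.51408 →hi
  mid=-2.72414 |R|=0.91165 →hi
  mid=-2.91452 |R|=1.21297 →lo
  mid=-2.81933 |R|=1.05254 →lo
  mid=-2.77174 |R|=0.97975 →hi
  mid=-2.79553 |R|=1.01555 →lo
  mid=-2.78364 |R|=0.99750 →hi
  ...
  [-2.78531,-2.78512] ⇒ x*=-2.7853
Stable set (-2.7853, 0).

(-2.7853,0); λ=-9 ⇒ h* = 0.3095.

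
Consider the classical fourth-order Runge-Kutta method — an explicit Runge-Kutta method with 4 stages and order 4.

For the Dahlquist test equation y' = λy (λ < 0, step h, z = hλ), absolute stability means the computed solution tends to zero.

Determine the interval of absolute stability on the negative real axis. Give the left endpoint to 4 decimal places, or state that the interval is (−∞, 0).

(-2.7853, 0).

On y'=λy, z=hλ:
  order 4, 4-stage ⇒ R(z)=1+z+z^2/2+z^3/6+z^4/24
  (e.g. R(-0.89)=0.41470, |R|=0.41470)

Solve |R(x)|<1 on ℝ⁻.
x=-0.89: |R|=0.4147
|R(-1.97)|=0.3238 |R(-1.59)|=0.2704 |R(-1.55)|=0.2711
Bisect:
  x_lo=-3.1479 |R|=1.6993  x_hi=-0.3077 |R|=0.7352
  mid=-1.72780 |R|=0.27651 →hi
  mid=-2.43786 |R|=0.59067 →hi
  mid=-2.79289 |R|=1.01151 →lo
  mid=-2.61537 |R|=0.77262 →hi
  mid=-2.70413 |R|=0.88437 →hi
  mid=-2.74851 |R|=0.94594 →hi
  mid=-2.77070 |R|=0.97822 →hi
  ...
  [-2.78544,-2.78526] ⇒ x*=-2.7853
Interval (-2.7853, 0).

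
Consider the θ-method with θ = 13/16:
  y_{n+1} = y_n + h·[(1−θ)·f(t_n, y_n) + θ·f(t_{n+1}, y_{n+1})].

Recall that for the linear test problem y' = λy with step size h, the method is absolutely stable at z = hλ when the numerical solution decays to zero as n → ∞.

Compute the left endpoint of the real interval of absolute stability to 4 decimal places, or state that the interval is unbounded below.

With y'=λy (z=hλ):
  y_{n+1} = y_n + z·[3/16·y_n + 13/16·y_{n+1}] ⇒ (1 − 13/16z)y_{n+1} = (1 + 3/16z)y_n
  so R(z) = (1 + 3/16z)/(1 − 13/16z).

Boundary: |R(x)|=1, x<0.
x=-1.23: |R|=0.3848
x=-2: |R|=0.2381
x=-10: |R|=0.0959
x=-100: |R|=0.2158
θ=13/16≥1/2 ⇒ |1+3/16x|<|1−13/16x| ∀x<0 ⇒ stable on all of ℝ⁻.

(−∞, 0) — no finite endpoint.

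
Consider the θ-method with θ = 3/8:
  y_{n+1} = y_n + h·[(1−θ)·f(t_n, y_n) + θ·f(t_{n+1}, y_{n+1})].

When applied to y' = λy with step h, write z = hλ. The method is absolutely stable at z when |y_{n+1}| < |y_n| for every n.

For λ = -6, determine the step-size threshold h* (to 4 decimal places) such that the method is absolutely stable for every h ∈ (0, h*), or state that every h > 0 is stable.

Test eqn y'=λy, z=hλ:
  y_{n+1} = y_n + z·[5/8·y_n + 3/8·y_{n+1}] ⇒ (1 − 3/8z)y_{n+1} = (1 + 5/8z)y_n
  R(z) = (1 + 5/8z)/(1 − 3/8z).

Find x<0 with |R(x)|<1.
x=-1.43: |R|=0.0692
R=−1: 1+5/8x = −1+3/8x ⇒ -1/4x=2 ⇒ x=2/(-1/4)=-8.0000
Confirm numerically:
  x=-7.529: |R|=0.96920 <1
  x=-5.824: |R|=0.82915 <1
  x=-3.659: |R|=0.54250 <1
  x=-8.527: |R|=1.03139 >1
  x=-8.156: |R|=1.00961 >1
Stable set (-8.0000, 0).

(-8.0000,0); λ=-6 ⇒ h* = (8)/6 = 1.3333.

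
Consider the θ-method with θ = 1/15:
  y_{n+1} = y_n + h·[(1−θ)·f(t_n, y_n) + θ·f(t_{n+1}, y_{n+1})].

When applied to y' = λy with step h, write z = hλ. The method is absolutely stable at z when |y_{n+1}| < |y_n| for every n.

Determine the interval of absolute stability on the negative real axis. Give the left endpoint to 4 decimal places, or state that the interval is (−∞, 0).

z∈(-2.3077,0).

On y'=λy, z=hλ:
  y_{n+1} = y_n + z·[14/15·y_n + 1/15·y_{n+1}] ⇒ (1 − 1/15z)y_{n+1} = (1 + 14/15z)y_n
  ⇒ R(z) = (1 + 14/15z)/(1 − 1/15z).

Need |R(x)|<1, x<0.
x=-0.55: |R|=0.4695
R=−1: 1+14/15x = −1+1/15x ⇒ -13/15x=2 ⇒ x=2/(-13/15)=-2.3077
Confirm numerically:
  x=-1.985: |R|=0.75302 <1
  x=-1.905: |R|=0.69033 <1
  x=-1.397: |R|=0.27798 <1
  x=-1.000: |R|=0.06250 <1
  x=-2.352: |R|=1.03320 >1
  x=-2.346: |R|=1.02871 >1
So |R|<1 on (-2.3077, 0).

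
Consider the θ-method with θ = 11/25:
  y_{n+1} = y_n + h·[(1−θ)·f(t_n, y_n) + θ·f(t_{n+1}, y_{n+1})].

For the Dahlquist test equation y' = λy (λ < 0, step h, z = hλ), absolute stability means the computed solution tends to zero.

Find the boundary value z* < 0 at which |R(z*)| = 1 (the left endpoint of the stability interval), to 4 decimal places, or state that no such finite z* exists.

z* = -16.6667.

On y'=λy, z=hλ:
  y_{n+1} = y_n + z·[14/25·y_n + 11/25·y_{n+1}] ⇒ (1 − 11/25z)y_{n+1} = (1 + 14/25z)y_n
  so R(z) = (1 + 14/25z)/(1 − 11/25z).

Solve |R(x)|<1 on ℝ⁻.
x=-0.52: |R|=0.5768
R=−1: 1+14/25x = −1+11/25x ⇒ -3/25x=2 ⇒ x=2/(-3/25)=-16.6667
Confirm numerically:
  x=-10.281: |R|=0.86127 <1
  x=-10.120: |R|=0.85593 <1
  x=-9.627: |R|=0.83866 <1
  x=-17.150: |R|=1.00679 >1
  x=-17.116: |R|=1.00632 >1
  x=-16.823: |R|=1.00223 >1
So |R|<1 on (-16.6667, 0).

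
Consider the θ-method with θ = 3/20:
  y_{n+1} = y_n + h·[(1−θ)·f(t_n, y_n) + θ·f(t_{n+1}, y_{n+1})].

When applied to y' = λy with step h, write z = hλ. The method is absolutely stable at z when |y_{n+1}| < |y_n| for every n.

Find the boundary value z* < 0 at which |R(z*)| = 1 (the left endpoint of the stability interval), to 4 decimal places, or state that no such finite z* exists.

With y'=λy (z=hλ):
  y_{n+1} = y_n + z·[17/20·y_n + 3/20·y_{n+1}] ⇒ (1 − 3/20z)y_{n+1} = (1 + 17/20z)y_n
  so R(z) = (1 + 17/20z)/(1 − 3/20z).

Solve |R(x)|<1 on ℝ⁻.
x=-0.33: |R|=0.6856
R=−1: 1+17/20x = −1+3/20x ⇒ -7/10x=2 ⇒ x=2/(-7/10)=-2.8571
Confirm numerically:
  x=-2.654: |R|=0.89829 <1
  x=-2.115: |R|=0.60562 <1
  x=-1.670: |R|=0.33547 <1
  x=-1.509: |R|=0.23048 <1
  x=-3.328: |R|=1.21985 >1
  x=-2.968: |R|=1.05369 >1
  x=-2.957: |R|=1.04842 >1
So |R|<1 on (-2.8571, 0).

left endpoint -2.8571.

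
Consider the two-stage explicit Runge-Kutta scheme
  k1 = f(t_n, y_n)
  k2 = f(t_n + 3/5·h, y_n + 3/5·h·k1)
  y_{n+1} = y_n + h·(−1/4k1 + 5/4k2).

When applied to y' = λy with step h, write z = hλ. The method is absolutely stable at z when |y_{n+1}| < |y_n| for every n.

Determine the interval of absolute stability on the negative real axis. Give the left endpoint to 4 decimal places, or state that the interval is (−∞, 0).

z∈(-1.3333,0).

Test eqn y'=λy, z=hλ:
  k1=λy_n ⇒ h·k1=z·y_n;  k2=λ(1+3/5z)y_n ⇒ h·k2=z(1+3/5z)y_n
  y_{n+1}/y_n = 1 − 1/4z + 5/4z(1+3/5z) = 1 + z + 3/4z²
  ⇒ R(z) = 1 + z + 3/4z².

Find x<0 with |R(x)|<1.
x=-1.13: |R|=0.8277
R=1: x+3/4x²=0 ⇒ x=−4/3=-1.3333; min R=1−1/(4·3/4)=0.6667>−1
Confirm numerically:
  x=-1.220: |R|=0.89630 <1
  x=-0.864: |R|=0.69587 <1
  x=-0.604: |R|=0.66961 <1
  x=-1.633: |R|=1.36702 >1
  x=-1.594: |R|=1.31163 >1
So |R|<1 on (-1.3333, 0).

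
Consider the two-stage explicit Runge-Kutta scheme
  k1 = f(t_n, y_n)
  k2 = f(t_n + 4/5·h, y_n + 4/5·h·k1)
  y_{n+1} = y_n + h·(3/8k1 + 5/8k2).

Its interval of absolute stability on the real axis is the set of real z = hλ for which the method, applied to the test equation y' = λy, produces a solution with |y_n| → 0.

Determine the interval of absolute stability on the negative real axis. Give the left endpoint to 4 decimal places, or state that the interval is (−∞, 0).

Test eqn y'=λy, z=hλ:
  k1=λy_n ⇒ h·k1=z·y_n;  k2=λ(1+4/5z)y_n ⇒ h·k2=z(1+4/5z)y_n
  y_{n+1}/y_n = 1 + 3/8z + 5/8z(1+4/5z) = 1 + z + 1/2z²
  ⇒ R(z) = 1 + z + 1/2z².

Need |R(x)|<1, x<0.
x=-1.72: |R|=0.7592
R=1: x+1/2x²=0 ⇒ x=−2=-2.0000; min R=1−1/(4·1/2)=0.5000>−1
Confirm numerically:
  x=-1.832: |R|=0.84611 <1
  x=-1.797: |R|=0.81760 <1
  x=-1.409: |R|=0.58364 <1
  x=-2.594: |R|=1.77042 >1
  x=-2.257: |R|=1.29002 >1
So |R|<1 on (-2.0000, 0).

(-2.0000, 0).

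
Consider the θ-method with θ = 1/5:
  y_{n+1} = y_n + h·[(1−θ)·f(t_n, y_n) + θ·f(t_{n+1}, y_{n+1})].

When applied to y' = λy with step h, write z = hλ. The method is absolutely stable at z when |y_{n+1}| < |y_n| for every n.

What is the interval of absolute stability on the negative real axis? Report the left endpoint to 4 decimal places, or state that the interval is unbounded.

On y'=λy, z=hλ:
  y_{n+1} = y_n + z·[4/5·y_n + 1/5·y_{n+1}] ⇒ (1 − 1/5z)y_{n+1} = (1 + 4/5z)y_n
  ⇒ R(z) = (1 + 4/5z)/(1 − 1/5z).

Boundary: |R(x)|=1, x<0.
x=-1.47: |R|=0.1360
R=−1: 1+4/5x = −1+1/5x ⇒ -3/5x=2 ⇒ x=2/(-3/5)=-3.3333
Confirm numerically:
  x=-2.958: |R|=0.85851 <1
  x=-2.280: |R|=0.56593 <1
  x=-1.633: |R|=0.23097 <1
  x=-3.920: |R|=1.19731 >1
  x=-3.783: |R|=1.15359 >1
  x=-3.413: |R|=1.02841 >1
Stable set (-3.3333, 0).

z∈(-3.3333,0).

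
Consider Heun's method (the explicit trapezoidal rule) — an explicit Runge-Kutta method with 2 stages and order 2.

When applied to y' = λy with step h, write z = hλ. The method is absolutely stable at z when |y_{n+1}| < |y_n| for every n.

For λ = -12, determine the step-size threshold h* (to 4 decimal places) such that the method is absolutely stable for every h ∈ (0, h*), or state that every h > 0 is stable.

(-2.0000,0); λ=-12 ⇒ h* = 0.1667.

Test eqn y'=λy, z=hλ:
  order 2, 2-stage ⇒ R(z)=1+z+z^2/2
  (e.g. R(-1.27)=0.53645, |R|=0.53645)

Solve |R(x)|<1 on ℝ⁻.
x=-1.27: |R|=0.5364
|R(-2.11)|=1.1160 |R(-1.55)|=0.6513 |R(-1.05)|=0.5012
Bisect:
  x_lo=-2.5580 |R|=1.7137  x_hi=-0.0824 |R|=0.9210
  mid=-1.32023 |R|=0.55127 →hi
  mid=-1.93912 |R|=0.94097 →hi
  mid=-2.24856 |R|=1.27946 →lo
  mid=-2.09384 |R|=1.09824 →lo
  mid=-2.01648 |R|=1.01662 →lo
  mid=-1.97780 |R|=0.97805 →hi
  mid=-1.99714 |R|=0.99714 →hi
  mid=-2.00681 |R|=1.00683 →lo
  mid=-2.00197 |R|=1.00198 →lo
  ...
  [-2.00001,-1.99986] ⇒ x*=-2.0000
Interval (-2.0000, 0).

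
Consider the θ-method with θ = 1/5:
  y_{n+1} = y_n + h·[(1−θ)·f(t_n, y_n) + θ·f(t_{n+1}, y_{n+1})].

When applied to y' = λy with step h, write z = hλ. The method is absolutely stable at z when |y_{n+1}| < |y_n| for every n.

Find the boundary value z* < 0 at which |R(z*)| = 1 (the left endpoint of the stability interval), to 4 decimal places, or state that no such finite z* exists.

Set f=λy, z=hλ:
  y_{n+1} = y_n + z·[4/5·y_n + 1/5·y_{n+1}] ⇒ (1 − 1/5z)y_{n+1} = (1 + 4/5z)y_n
  Hence R(z) = (1 + 4/5z)/(1 − 1/5z).

Boundary: |R(x)|=1, x<0.
x=-0.33: |R|=0.6904
R=−1: 1+4/5x = −1+1/5x ⇒ -3/5x=2 ⇒ x=2/(-3/5)=-3.3333
Confirm numerically:
  x=-2.068: |R|=0.46293 <1
  x=-1.878: |R|=0.36522 <1
  x=-1.453: |R|=0.12583 <1
  x=-3.702: |R|=1.12710 >1
  x=-3.664: |R|=1.11450 >1
  x=-3.555: |R|=1.07773 >1
Interval (-3.3333, 0).

left endpoint -3.3333.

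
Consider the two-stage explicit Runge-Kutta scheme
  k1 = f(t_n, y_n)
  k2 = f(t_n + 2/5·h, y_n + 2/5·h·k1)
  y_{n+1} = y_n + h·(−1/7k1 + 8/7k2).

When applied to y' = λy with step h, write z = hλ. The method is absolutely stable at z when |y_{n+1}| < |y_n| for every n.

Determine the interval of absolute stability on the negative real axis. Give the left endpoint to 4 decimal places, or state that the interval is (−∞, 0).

(-2.1875, 0).

Set f=λy, z=hλ:
  k1=λy_n ⇒ h·k1=z·y_n;  k2=λ(1+2/5z)y_n ⇒ h·k2=z(1+2/5z)y_n
  y_{n+1}/y_n = 1 − 1/7z + 8/7z(1+2/5z) = 1 + z + 16/35z²
  ⇒ R(z) = 1 + z + 16/35z².

Find x<0 with |R(x)|<1.
x=-1.3: |R|=0.4726
R=1: x+16/35x²=0 ⇒ x=−35/16=-2.1875; min R=1−1/(4·16/35)=0.4531>−1
Confirm numerically:
  x=-1.707: |R|=0.62505 <1
  x=-1.397: |R|=0.49516 <1
  x=-1.391: |R|=0.49352 <1
  x=-2.546: |R|=1.41725 >1
  x=-2.246: |R|=1.06006 >1
Interval (-2.1875, 0).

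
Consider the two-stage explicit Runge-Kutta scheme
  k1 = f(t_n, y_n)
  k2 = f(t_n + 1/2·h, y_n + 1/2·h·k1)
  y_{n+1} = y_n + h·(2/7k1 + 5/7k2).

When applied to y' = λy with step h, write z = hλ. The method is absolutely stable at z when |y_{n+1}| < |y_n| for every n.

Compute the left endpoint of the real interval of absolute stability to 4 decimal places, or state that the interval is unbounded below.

z* = -2.8000.

On y'=λy, z=hλ:
  k1=λy_n ⇒ h·k1=z·y_n;  k2=λ(1+1/2z)y_n ⇒ h·k2=z(1+1/2z)y_n
  y_{n+1}/y_n = 1 + 2/7z + 5/7z(1+1/2z) = 1 + z + 5/14z²
  ⇒ R(z) = 1 + z + 5/14z².

Find x<0 with |R(x)|<1.
x=-1.32: |R|=0.3023
R=1: x+5/14x²=0 ⇒ x=−14/5=-2.8000; min R=1−1/(4·5/14)=0.3000>−1
Confirm numerically:
  x=-2.585: |R|=0.80151 <1
  x=-2.543: |R|=0.76659 <1
  x=-1.597: |R|=0.31386 <1
  x=-1.263: |R|=0.30670 <1
  x=-3.186: |R|=1.43921 >1
  x=-3.012: |R|=1.22805 >1
Stable set (-2.8000, 0).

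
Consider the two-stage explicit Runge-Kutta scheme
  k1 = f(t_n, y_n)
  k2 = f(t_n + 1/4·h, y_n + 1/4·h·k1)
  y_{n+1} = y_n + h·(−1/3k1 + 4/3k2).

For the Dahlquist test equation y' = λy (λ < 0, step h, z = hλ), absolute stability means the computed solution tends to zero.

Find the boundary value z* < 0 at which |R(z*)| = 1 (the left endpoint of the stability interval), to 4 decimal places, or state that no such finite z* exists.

z* = -3.0000.

With y'=λy (z=hλ):
  k1=λy_n ⇒ h·k1=z·y_n;  k2=λ(1+1/4z)y_n ⇒ h·k2=z(1+1/4z)y_n
  y_{n+1}/y_n = 1 − 1/3z + 4/3z(1+1/4z) = 1 + z + 1/3z²
  ⇒ R(z) = 1 + z + 1/3z².

Solve |R(x)|<1 on ℝ⁻.
x=-1.42: |R|=0.2521
R=1: x+1/3x²=0 ⇒ x=−3=-3.0000; min R=1−1/(4·1/3)=0.2500>−1
Confirm numerically:
  x=-2.277: |R|=0.45124 <1
  x=-2.066: |R|=0.35679 <1
  x=-1.233: |R|=0.27376 <1
  x=-3.476: |R|=1.55153 >1
  x=-3.268: |R|=1.29194 >1
  x=-3.028: |R|=1.02826 >1
Stable set (-3.0000, 0).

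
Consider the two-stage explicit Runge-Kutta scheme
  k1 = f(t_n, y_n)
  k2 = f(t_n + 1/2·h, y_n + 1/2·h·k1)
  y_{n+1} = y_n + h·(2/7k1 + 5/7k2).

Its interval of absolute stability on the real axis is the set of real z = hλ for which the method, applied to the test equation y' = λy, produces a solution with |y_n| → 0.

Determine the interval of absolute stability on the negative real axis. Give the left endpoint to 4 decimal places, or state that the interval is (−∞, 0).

(-2.8000, 0).

Set f=λy, z=hλ:
  k1=λy_n ⇒ h·k1=z·y_n;  k2=λ(1+1/2z)y_n ⇒ h·k2=z(1+1/2z)y_n
  y_{n+1}/y_n = 1 + 2/7z + 5/7z(1+1/2z) = 1 + z + 5/14z²
  R(z) = 1 + z + 5/14z².

Find x<0 with |R(x)|<1.
x=-0.34: |R|=0.7013
R=1: x+5/14x²=0 ⇒ x=−14/5=-2.8000; min R=1−1/(4·5/14)=0.3000>−1
Confirm numerically:
  x=-1.731: |R|=0.33913 <1
  x=-1.397: |R|=0.30000 <1
  x=-1.323: |R|=0.30212 <1
  x=-3.013: |R|=1.22920 >1
  x=-2.963: |R|=1.17249 >1
Stable set (-2.8000, 0).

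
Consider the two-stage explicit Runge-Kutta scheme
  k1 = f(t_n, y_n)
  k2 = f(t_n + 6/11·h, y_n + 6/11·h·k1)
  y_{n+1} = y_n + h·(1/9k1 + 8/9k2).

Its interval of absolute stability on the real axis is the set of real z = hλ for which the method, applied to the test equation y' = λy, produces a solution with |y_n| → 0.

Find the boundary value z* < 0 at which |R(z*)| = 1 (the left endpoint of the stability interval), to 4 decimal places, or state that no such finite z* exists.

z* = -2.0625.

On y'=λy, z=hλ:
  k1=λy_n ⇒ h·k1=z·y_n;  k2=λ(1+6/11z)y_n ⇒ h·k2=z(1+6/11z)y_n
  y_{n+1}/y_n = 1 + 1/9z + 8/9z(1+6/11z) = 1 + z + 16/33z²
  Hence R(z) = 1 + z + 16/33z².

Boundary: |R(x)|=1, x<0.
x=-1.16: |R|=0.4924
R=1: x+16/33x²=0 ⇒ x=−33/16=-2.0625; min R=1−1/(4·16/33)=0.4844>−1
Confirm numerically:
  x=-1.472: |R|=0.57856 <1
  x=-1.389: |R|=0.54643 <1
  x=-0.960: |R|=0.48684 <1
  x=-2.382: |R|=1.36899 >1
  x=-2.215: |R|=1.16378 >1
  x=-2.167: |R|=1.10979 >1
Interval (-2.0625, 0).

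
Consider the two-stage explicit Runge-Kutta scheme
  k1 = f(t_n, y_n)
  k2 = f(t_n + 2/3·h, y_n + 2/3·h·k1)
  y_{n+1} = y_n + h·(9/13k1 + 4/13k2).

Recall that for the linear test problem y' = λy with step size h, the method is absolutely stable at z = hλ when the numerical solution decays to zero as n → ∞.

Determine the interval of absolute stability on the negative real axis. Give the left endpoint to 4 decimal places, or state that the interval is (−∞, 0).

z∈(-4.8750,0).

Test eqn y'=λy, z=hλ:
  k1=λy_n ⇒ h·k1=z·y_n;  k2=λ(1+2/3z)y_n ⇒ h·k2=z(1+2/3z)y_n
  y_{n+1}/y_n = 1 + 9/13z + 4/13z(1+2/3z) = 1 + z + 8/39z²
  ⇒ R(z) = 1 + z + 8/39z².

Need |R(x)|<1, x<0.
x=-0.33: |R|=0.6923
R=1: x+8/39x²=0 ⇒ x=−39/8=-4.8750; min R=1−1/(4·8/39)=-0.2188>−1
Confirm numerically:
  x=-4.492: |R|=0.64709 <1
  x=-2.661: |R|=0.20850 <1
  x=-2.398: |R|=0.21843 <1
  x=-5.367: |R|=1.54165 >1
  x=-5.188: |R|=1.33310 >1
  x=-4.966: |R|=1.09270 >1
So |R|<1 on (-4.8750, 0).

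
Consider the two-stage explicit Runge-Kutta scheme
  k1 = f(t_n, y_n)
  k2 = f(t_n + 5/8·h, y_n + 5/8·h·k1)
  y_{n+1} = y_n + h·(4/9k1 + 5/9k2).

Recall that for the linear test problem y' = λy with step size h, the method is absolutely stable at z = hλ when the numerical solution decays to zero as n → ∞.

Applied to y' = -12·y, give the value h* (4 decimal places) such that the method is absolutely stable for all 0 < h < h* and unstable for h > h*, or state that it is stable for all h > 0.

Set f=λy, z=hλ:
  k1=λy_n ⇒ h·k1=z·y_n;  k2=λ(1+5/8z)y_n ⇒ h·k2=z(1+5/8z)y_n
  y_{n+1}/y_n = 1 + 4/9z + 5/9z(1+5/8z) = 1 + z + 25/72z²
  so R(z) = 1 + z + 25/72z².

Solve |R(x)|<1 on ℝ⁻.
x=-0.5: |R|=0.5868
R=1: x+25/72x²=0 ⇒ x=−72/25=-2.8800; min R=1−1/(4·25/72)=0.2800>−1
Confirm numerically:
  x=-2.762: |R|=0.88683 <1
  x=-2.007: |R|=0.39163 <1
  x=-1.158: |R|=0.30761 <1
  x=-3.057: |R|=1.18788 >1
  x=-2.970: |R|=1.09281 >1
Interval (-2.8800, 0).

(-2.8800,0); λ=-12 ⇒ h* = (72/25)/12 = 0.2400.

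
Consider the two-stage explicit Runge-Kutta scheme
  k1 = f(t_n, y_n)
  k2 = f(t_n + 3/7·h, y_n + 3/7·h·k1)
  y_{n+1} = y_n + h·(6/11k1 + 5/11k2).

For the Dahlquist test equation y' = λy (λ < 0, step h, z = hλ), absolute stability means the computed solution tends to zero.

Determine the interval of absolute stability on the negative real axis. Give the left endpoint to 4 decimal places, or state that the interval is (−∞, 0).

With y'=λy (z=hλ):
  k1=λy_n ⇒ h·k1=z·y_n;  k2=λ(1+3/7z)y_n ⇒ h·k2=z(1+3/7z)y_n
  y_{n+1}/y_n = 1 + 6/11z + 5/11z(1+3/7z) = 1 + z + 15/77z²
  ⇒ R(z) = 1 + z + 15/77z².

Solve |R(x)|<1 on ℝ⁻.
x=-0.81: |R|=0.3178
R=1: x+15/77x²=0 ⇒ x=−77/15=-5.1333; min R=1−1/(4·15/77)=-0.2833>−1
Confirm numerically:
  x=-4.020: |R|=0.12813 <1
  x=-3.998: |R|=0.11577 <1
  x=-2.569: |R|=0.28333 <1
  x=-2.491: |R|=0.28222 <1
  x=-5.595: |R|=1.50319 >1
  x=-5.529: |R|=1.42616 >1
  x=-5.436: |R|=1.32051 >1
So |R|<1 on (-5.1333, 0).

z∈(-5.1333,0).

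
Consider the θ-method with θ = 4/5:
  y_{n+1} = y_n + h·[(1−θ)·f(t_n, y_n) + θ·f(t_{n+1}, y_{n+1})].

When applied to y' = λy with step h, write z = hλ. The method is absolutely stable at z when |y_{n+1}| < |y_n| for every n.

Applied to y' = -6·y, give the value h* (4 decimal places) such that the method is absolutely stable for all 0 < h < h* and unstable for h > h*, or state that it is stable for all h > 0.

With y'=λy (z=hλ):
  y_{n+1} = y_n + z·[1/5·y_n + 4/5·y_{n+1}] ⇒ (1 − 4/5z)y_{n+1} = (1 + 1/5z)y_n
  R(z) = (1 + 1/5z)/(1 − 4/5z).

Need |R(x)|<1, x<0.
x=-1.47: |R|=0.3244
x=-2: |R|=0.2308
x=-10: |R|=0.1111
x=-100: |R|=0.2346
θ=4/5≥1/2 ⇒ |1+1/5x|<|1−4/5x| ∀x<0 ⇒ interval (−∞,0).

interval (−∞, 0). Any h>0 works for λ=-6.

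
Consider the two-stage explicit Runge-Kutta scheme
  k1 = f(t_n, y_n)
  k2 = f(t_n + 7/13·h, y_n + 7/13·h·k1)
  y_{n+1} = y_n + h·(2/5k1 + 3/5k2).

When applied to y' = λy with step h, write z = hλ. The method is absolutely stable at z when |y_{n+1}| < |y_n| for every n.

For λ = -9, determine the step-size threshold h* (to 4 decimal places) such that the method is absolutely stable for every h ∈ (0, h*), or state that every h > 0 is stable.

(-3.0952,0); λ=-9 ⇒ h* = (65/21)/9 = 0.3439.

With y'=λy (z=hλ):
  k1=λy_n ⇒ h·k1=z·y_n;  k2=λ(1+7/13z)y_n ⇒ h·k2=z(1+7/13z)y_n
  y_{n+1}/y_n = 1 + 2/5z + 3/5z(1+7/13z) = 1 + z + 21/65z²
  ⇒ R(z) = 1 + z + 21/65z².

Find x<0 with |R(x)|<1.
x=-0.4: |R|=0.6517
R=1: x+21/65x²=0 ⇒ x=−65/21=-3.0952; min R=1−1/(4·21/65)=0.2262>−1
Confirm numerically:
  x=-2.896: |R|=0.81359 <1
  x=-2.536: |R|=0.54180 <1
  x=-1.896: |R|=0.26540 <1
  x=-1.361: |R|=0.23744 <1
  x=-3.681: |R|=1.69662 >1
  x=-3.253: |R|=1.16580 >1
Interval (-3.0952, 0).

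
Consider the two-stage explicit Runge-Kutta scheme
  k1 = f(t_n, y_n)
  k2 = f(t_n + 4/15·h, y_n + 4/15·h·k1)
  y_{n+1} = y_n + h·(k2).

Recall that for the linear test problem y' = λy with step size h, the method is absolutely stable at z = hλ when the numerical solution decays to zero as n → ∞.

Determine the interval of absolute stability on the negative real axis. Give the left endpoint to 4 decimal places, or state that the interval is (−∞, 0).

Test eqn y'=λy, z=hλ:
  k1=λy_n ⇒ h·k1=z·y_n;  k2=λ(1+4/15z)y_n ⇒ h·k2=z(1+4/15z)y_n
  y_{n+1}/y_n = 1 + z(1+4/15z) = 1 + z + 4/15z²
  so R(z) = 1 + z + 4/15z².

Solve |R(x)|<1 on ℝ⁻.
x=-1.63: |R|=0.0785
R=1: x+4/15x²=0 ⇒ x=−15/4=-3.7500; min R=1−1/(4·4/15)=0.0625>−1
Confirm numerically:
  x=-3.327: |R|=0.62471 <1
  x=-2.675: |R|=0.23317 <1
  x=-2.502: |R|=0.16733 <1
  x=-2.017: |R|=0.06788 <1
  x=-4.206: |R|=1.51145 >1
  x=-4.009: |R|=1.27689 >1
Interval (-3.7500, 0).

z∈(-3.7500,0).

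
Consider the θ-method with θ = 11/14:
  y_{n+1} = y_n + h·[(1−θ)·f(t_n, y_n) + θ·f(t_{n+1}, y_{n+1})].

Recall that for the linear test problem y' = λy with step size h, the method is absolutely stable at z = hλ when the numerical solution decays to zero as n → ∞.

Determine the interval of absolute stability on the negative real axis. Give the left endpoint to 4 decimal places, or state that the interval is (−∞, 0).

(−∞, 0) — no finite endpoint.

Test eqn y'=λy, z=hλ:
  y_{n+1} = y_n + z·[3/14·y_n + 11/14·y_{n+1}] ⇒ (1 − 11/14z)y_{n+1} = (1 + 3/14z)y_n
  ⇒ R(z) = (1 + 3/14z)/(1 − 11/14z).

Need |R(x)|<1, x<0.
x=-0.54: |R|=0.6209
x=-2: |R|=0.2222
x=-10: |R|=0.1290
x=-100: |R|=0.2567
θ=11/14≥1/2 ⇒ |1+3/14x|<|1−11/14x| ∀x<0 ⇒ unbounded interval.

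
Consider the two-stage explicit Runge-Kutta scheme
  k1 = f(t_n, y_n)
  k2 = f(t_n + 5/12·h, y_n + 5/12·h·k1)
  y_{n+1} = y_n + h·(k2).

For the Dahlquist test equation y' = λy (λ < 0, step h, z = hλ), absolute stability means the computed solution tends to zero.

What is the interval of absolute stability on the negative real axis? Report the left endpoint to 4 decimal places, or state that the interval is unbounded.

With y'=λy (z=hλ):
  k1=λy_n ⇒ h·k1=z·y_n;  k2=λ(1+5/12z)y_n ⇒ h·k2=z(1+5/12z)y_n
  y_{n+1}/y_n = 1 + z(1+5/12z) = 1 + z + 5/12z²
  so R(z) = 1 + z + 5/12z².

Solve |R(x)|<1 on ℝ⁻.
x=-1.13: |R|=0.4020
R=1: x+5/12x²=0 ⇒ x=−12/5=-2.4000; min R=1−1/(4·5/12)=0.4000>−1
Confirm numerically:
  x=-1.905: |R|=0.60709 <1
  x=-1.864: |R|=0.58371 <1
  x=-1.826: |R|=0.56328 <1
  x=-2.740: |R|=1.38817 >1
  x=-2.668: |R|=1.29793 >1
  x=-2.484: |R|=1.08694 >1
Interval (-2.4000, 0).

(-2.4000, 0).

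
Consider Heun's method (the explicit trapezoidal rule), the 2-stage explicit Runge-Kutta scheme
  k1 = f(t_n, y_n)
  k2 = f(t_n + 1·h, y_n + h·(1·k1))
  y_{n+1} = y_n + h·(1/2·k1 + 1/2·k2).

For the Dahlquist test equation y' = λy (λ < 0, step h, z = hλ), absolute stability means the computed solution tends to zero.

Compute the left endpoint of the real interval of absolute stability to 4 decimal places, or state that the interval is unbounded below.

z* = -2.0000.

On y'=λy, z=hλ:
  order 2, 2-stage ⇒ R(z)=1+z+z^2/2
  (e.g. R(-0.87)=0.50845, |R|=0.50845)

Find x<0 with |R(x)|<1.
x=-0.87: |R|=0.5085
|R(-1.47)|=0.6104 |R(-1.38)|=0.5722 |R(-1.13)|=0.5085
Bisect:
  x_lo=-2.3346 |R|=1.3906  x_hi=-0.1990 |R|=0.8208
  mid=-1.26681 |R|=0.53559 →hi
  mid=-1.80072 |R|=0.82058 →hi
  mid=-2.06767 |R|=1.06996 →lo
  mid=-1.93420 |R|=0.93636 →hi
  mid=-2.00094 |R|=1.00094 →lo
  mid=-1.96757 |R|=0.96809 →hi
  mid=-1.98425 |R|=0.98438 →hi
  mid=-1.99259 |R|=0.99262 →hi
  ...
  [-2.00002,-1.99989] ⇒ x*=-2.0000
Stable set (-2.0000, 0).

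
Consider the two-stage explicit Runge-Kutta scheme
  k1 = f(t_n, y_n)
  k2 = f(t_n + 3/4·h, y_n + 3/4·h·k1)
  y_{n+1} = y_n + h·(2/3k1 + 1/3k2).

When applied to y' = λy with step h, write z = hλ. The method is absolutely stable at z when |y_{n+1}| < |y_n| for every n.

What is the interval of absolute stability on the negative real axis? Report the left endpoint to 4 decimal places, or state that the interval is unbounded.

On y'=λy, z=hλ:
  k1=λy_n ⇒ h·k1=z·y_n;  k2=λ(1+3/4z)y_n ⇒ h·k2=z(1+3/4z)y_n
  y_{n+1}/y_n = 1 + 2/3z + 1/3z(1+3/4z) = 1 + z + 1/4z²
  so R(z) = 1 + z + 1/4z².

Solve |R(x)|<1 on ℝ⁻.
x=-0.58: |R|=0.5041
R=1: x+1/4x²=0 ⇒ x=−4=-4.0000; min R=1−1/(4·1/4)=0.0000>−1
Confirm numerically:
  x=-3.754: |R|=0.76913 <1
  x=-3.299: |R|=0.42185 <1
  x=-2.575: |R|=0.08266 <1
  x=-4.496: |R|=1.55750 >1
  x=-4.024: |R|=1.02414 >1
Stable set (-4.0000, 0).

z∈(-4.0000,0).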